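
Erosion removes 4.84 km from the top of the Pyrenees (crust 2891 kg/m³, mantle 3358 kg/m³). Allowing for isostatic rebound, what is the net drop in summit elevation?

Rebound u = e ρ_c/ρ_m = 4.84 km × 2891/3358 = 4.167 km.
Net surface drop = e − u = 4.84 km − 4.167 km = e (ρ_m − ρ_c)/ρ_m = 0.673 km.

0.673 km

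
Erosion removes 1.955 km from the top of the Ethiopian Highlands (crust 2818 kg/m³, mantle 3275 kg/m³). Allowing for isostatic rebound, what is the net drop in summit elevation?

Rebound u = e ρ_c/ρ_m = 1.955 km × 2818/3275 = 1.682 km.
Net surface drop = e − u = 1.955 km − 1.682 km = e (ρ_m − ρ_c)/ρ_m = 0.273 km.

0.273 km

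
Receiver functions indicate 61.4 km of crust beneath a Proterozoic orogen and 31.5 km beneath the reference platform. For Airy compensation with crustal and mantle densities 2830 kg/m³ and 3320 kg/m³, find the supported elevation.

Excess crust Δ = 61.4 km − 31.5 km = 29.9 km, split between elevation h and root r with h + r = Δ.
Airy balance ρ_c h = (ρ_m − ρ_c) r gives r = h ρ_c/(ρ_m − ρ_c), so h (1 + ρ_c/(ρ_m − ρ_c)) = Δ, i.e. h = Δ (ρ_m − ρ_c)/ρ_m.
h = 29.9 km × 490/3320 = 4.41 km.

4.41 km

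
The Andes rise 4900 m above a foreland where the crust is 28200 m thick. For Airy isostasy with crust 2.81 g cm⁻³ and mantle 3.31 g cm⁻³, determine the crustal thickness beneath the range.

Root depth r = h ρ_c / (ρ_m − ρ_c) = 4900 m × 2.81 / 0.5 = 27540 m.
Total thickness = T + h + r = 28200 m + 4900 m + 27540 m = 60600 m.

60600 m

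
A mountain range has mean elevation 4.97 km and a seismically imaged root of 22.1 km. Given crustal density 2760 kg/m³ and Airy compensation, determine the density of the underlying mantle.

Airy balance: ρ_c h = (ρ_m − ρ_c) r → ρ_m = ρ_c (1 + h/r).
ρ_m = 2760 × (1 + 4.97 km/22.1 km) = 3380 kg/m³.

3380 kg/m³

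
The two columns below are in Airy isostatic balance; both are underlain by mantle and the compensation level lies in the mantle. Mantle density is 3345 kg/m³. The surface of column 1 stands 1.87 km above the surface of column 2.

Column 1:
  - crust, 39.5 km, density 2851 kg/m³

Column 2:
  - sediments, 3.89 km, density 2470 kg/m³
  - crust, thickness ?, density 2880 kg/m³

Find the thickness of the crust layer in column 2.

Take the compensation level at the base of the deeper column (depth z_c below the surface of column 1) and equate Σ ρ_i t_i down to z_c; mantle fills any gap and the z_c terms cancel.
Column 1: 39.5×2851 + (z_c − 39.5)×3345
Column 2: 1.87×0 + 3.89×2470 + x×2880 + (z_c − 1.87 − 3.89 − x)×3345
The z_c×3345 term appears on both sides and cancels. Collect the known terms of each column as K = Σ(ρt)_known − 3345 × (depth of known layers): K_1 = 112614.5 − 3345×39.5 = −19513; K_2 = 9608.3 − 3345×(1.87 + 3.89) = −9658.9.
Balance: K_1 = K_2 − x×(3345 − 2880), so x = (K_2 − K_1)/(3345 − 2880) = 9854.1/465 = 21.2 km.

21.2 km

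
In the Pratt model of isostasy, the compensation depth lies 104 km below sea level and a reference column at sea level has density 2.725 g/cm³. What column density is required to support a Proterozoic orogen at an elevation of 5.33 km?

Pratt balance: ρ_ref D = ρ (D + h).
ρ = ρ_ref D/(D + h) = 2.725 × 104 km/(104 km + 5.33 km) = 2.59 g/cm³.

2.59 g/cm³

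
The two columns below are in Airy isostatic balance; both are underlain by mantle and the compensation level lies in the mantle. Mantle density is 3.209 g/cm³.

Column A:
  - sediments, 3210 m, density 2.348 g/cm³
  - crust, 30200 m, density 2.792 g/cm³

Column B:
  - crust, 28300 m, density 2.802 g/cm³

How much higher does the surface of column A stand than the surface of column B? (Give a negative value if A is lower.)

For any compensation level in the mantle, the mantle terms cancel and isostasy reduces to e = (Σt_A − Σt_B) − (Σ(ρt)_A − Σ(ρt)_B) / ρ_m.
Σt_A = 33410 m; Σt_B = 28300 m; Σ(ρt)_A = 91855.48; Σ(ρt)_B = 79296.6 (in m·g/cm³).
e = (33410 − 28300) − (91855.48 − 79296.6) / 3.209 = 1200 m.

1200 m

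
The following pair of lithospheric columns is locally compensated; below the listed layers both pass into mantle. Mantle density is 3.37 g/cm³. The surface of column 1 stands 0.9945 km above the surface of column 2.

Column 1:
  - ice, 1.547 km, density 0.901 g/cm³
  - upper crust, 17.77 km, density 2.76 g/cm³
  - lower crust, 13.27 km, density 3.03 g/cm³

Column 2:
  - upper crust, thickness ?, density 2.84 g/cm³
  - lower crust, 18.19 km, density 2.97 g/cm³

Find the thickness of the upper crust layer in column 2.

16.1 km

Take the compensation level at the base of the deeper column (depth z_c below the surface of column 1) and equate Σ ρ_i t_i down to z_c; mantle fills any gap and the z_c terms cancel.
Column 1: 1.547×0.901 + 17.77×2.76 + 13.27×3.03 + (z_c − 32.587)×3.37
Column 2: 0.9945×0 + x×2.84 + 18.19×2.97 + (z_c − 0.9945 − 18.19 − x)×3.37
The z_c×3.37 term appears on both sides and cancels. Collect the known terms of each column as K = Σ(ρt)_known − 3.37 × (depth of known layers): K_1 = 90.647147 − 3.37×32.587 = −19.171043; K_2 = 54.0243 − 3.37×(0.9945 + 18.19) = −10.627465.
Balance: K_1 = K_2 − x×(3.37 − 2.84), so x = (K_2 − K_1)/(3.37 − 2.84) = 8.54358/0.53 = 16.1 km.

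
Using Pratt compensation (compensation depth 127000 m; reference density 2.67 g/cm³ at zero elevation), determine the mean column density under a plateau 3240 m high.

2.6 g/cm³

Pratt balance: ρ_ref D = ρ (D + h).
ρ = ρ_ref D/(D + h) = 2.67 × 127000 m/(127000 m + 3240 m) = 2.6 g/cm³.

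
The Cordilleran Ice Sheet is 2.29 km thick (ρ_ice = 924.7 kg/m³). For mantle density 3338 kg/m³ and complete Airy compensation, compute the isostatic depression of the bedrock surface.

0.634 km

Equating mass per unit area of the two columns: the ice load ρ_ice t is balanced by mantle displaced below, ρ_m s.
s = t ρ_ice / ρ_m = 2.29 km × 924.7/3338 = 0.634 km.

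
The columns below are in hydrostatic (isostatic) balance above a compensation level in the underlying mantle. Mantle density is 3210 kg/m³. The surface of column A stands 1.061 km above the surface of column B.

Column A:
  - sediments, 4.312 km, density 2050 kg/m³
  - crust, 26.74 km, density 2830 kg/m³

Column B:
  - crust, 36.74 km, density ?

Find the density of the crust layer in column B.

Take the compensation level at the base of the deeper column (depth z_c below the surface of column A) and equate Σ ρ_i t_i down to z_c; mantle fills any gap and the z_c terms cancel.
Column A: 4.312×2050 + 26.74×2830 + (z_c − 31.052)×3210
Column B: 1.061×0 + 36.74×ρ + (z_c − 1.061 − 36.74)×3210
The z_c×3210 term appears on both sides and cancels. Collect the known terms of each column as K = Σ(ρt)_known − 3210 × (depth of known layers): K_A = 84513.8 − 3210×31.052 = −15163.12; K_B = 0 − 3210×(1.061 + 36.74) = −121341.21.
Balance: K_A = K_B + 36.74×ρ, so ρ = (K_A − K_B)/36.74 = 106178/36.74 = 2890 kg/m³.

2890 kg/m³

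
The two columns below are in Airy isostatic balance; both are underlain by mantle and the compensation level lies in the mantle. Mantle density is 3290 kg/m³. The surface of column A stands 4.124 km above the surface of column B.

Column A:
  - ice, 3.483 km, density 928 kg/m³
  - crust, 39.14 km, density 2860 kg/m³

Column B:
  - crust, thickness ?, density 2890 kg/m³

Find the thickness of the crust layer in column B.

28.7 km

Take the compensation level at the base of the deeper column (depth z_c below the surface of column A) and equate Σ ρ_i t_i down to z_c; mantle fills any gap and the z_c terms cancel.
Column A: 3.483×928 + 39.14×2860 + (z_c − 42.623)×3290
Column B: 4.124×0 + x×2890 + (z_c − 4.124 − 0 − x)×3290
The z_c×3290 term appears on both sides and cancels. Collect the known terms of each column as K = Σ(ρt)_known − 3290 × (depth of known layers): K_A = 115172.624 − 3290×42.623 = −25057.046; K_B = 0 − 3290×(4.124 + 0) = −13567.96.
Balance: K_A = K_B − x×(3290 − 2890), so x = (K_B − K_A)/(3290 − 2890) = 11489.1/400 = 28.7 km.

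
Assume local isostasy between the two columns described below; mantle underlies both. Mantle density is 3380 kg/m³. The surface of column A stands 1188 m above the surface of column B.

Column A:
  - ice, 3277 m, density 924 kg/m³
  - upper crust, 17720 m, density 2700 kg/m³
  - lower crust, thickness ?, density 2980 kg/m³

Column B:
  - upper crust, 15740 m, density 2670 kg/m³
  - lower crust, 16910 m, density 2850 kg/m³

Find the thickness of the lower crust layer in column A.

Take the compensation level at the base of the deeper column (depth z_c below the surface of column A) and equate Σ ρ_i t_i down to z_c; mantle fills any gap and the z_c terms cancel.
Column A: 3277×924 + 17720×2700 + x×2980 + (z_c − 20997 − x)×3380
Column B: 1188×0 + 15740×2670 + 16910×2850 + (z_c − 1188 − 32650)×3380
The z_c×3380 term appears on both sides and cancels. Collect the known terms of each column as K = Σ(ρt)_known − 3380 × (depth of known layers): K_A = 50871948 − 3380×20997 = −20097912; K_B = 90219300 − 3380×(1188 + 32650) = −24153140.
Balance: K_A − x×(3380 − 2980) = K_B, so x = (K_A − K_B)/(3380 − 2980) = 4055230/400 = 10100 m.

10100 m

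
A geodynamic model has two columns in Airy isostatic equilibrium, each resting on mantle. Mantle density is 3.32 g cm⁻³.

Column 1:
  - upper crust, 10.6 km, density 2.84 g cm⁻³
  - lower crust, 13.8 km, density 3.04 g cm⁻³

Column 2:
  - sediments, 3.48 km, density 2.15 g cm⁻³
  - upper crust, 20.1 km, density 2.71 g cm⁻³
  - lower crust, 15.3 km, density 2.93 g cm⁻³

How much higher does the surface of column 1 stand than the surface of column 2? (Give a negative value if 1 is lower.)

−4.02 km

For any compensation level in the mantle, the mantle terms cancel and isostasy reduces to e = (Σt_1 − Σt_2) − (Σ(ρt)_1 − Σ(ρt)_2) / ρ_m.
Σt_1 = 24.4 km; Σt_2 = 38.88 km; Σ(ρt)_1 = 72.056; Σ(ρt)_2 = 106.782 (in km·g cm⁻³).
e = (24.4 − 38.88) − (72.056 − 106.782) / 3.32 = −4.02 km.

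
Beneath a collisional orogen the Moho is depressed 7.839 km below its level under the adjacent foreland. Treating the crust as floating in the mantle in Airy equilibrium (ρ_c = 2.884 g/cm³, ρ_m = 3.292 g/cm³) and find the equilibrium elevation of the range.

1.11 km

In Airy isostatic equilibrium: ρ_c h = (ρ_m − ρ_c) r.
h = r (ρ_m − ρ_c) / ρ_c = 7.839 km × (3.292 − 2.884) / 2.884 = 1.11 km.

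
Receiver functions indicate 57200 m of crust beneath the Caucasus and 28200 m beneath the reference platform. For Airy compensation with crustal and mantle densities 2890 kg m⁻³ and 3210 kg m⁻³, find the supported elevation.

2890 m

Excess crust Δ = 57200 m − 28200 m = 29000 m, split between elevation h and root r with h + r = Δ.
Airy balance ρ_c h = (ρ_m − ρ_c) r gives r = h ρ_c/(ρ_m − ρ_c), so h (1 + ρ_c/(ρ_m − ρ_c)) = Δ, i.e. h = Δ (ρ_m − ρ_c)/ρ_m.
h = 29000 m × 320/3210 = 2890 m.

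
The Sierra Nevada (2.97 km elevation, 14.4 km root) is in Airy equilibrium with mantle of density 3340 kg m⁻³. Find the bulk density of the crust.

ρ_c h = (ρ_m − ρ_c) r → ρ_c (h + r) = ρ_m r → ρ_c = ρ_m r / (h + r).
ρ_c = 3340 × 14.4 km / (2.97 km + 14.4 km) = 2770 kg m⁻³.

2770 kg m⁻³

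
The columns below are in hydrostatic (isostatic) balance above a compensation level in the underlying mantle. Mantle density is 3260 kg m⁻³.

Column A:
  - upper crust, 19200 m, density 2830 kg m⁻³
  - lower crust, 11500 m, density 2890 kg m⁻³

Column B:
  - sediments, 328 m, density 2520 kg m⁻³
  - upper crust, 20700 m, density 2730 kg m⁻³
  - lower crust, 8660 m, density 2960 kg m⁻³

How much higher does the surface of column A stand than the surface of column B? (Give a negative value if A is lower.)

−399 m

For any compensation level in the mantle, the mantle terms cancel and isostasy reduces to e = (Σt_A − Σt_B) − (Σ(ρt)_A − Σ(ρt)_B) / ρ_m.
Σt_A = 30700 m; Σt_B = 29688 m; Σ(ρt)_A = 87571000; Σ(ρt)_B = 82971160 (in m·kg m⁻³).
e = (30700 − 29688) − (87571000 − 82971160) / 3260 = −399 m.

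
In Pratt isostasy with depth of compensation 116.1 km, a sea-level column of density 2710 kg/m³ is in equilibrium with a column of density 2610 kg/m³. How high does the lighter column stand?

ρ_ref D = ρ (D + h) → h = D (ρ_ref − ρ)/ρ.
h = 116.1 km × (2710 − 2610)/2610 = 4.45 km.

4.45 km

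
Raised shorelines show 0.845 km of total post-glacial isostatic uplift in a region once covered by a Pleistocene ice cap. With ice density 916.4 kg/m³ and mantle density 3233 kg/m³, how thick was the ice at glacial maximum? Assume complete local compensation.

2.98 km

u = t ρ_ice/ρ_m → t = u ρ_m/ρ_ice = 0.845 km × 3233/916.4 = 2.98 km.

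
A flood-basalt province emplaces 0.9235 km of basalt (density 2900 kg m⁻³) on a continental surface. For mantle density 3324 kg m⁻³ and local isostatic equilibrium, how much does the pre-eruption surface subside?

0.806 km

Subaerial loading: s = t ρ_load / ρ_m.
s = 0.9235 km × 2900/3324 = 0.806 km.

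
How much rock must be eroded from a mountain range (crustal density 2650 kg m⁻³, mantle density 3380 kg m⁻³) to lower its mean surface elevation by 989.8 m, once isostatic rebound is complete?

Net drop Δ = e − u = e − e ρ_c/ρ_m = e (ρ_m − ρ_c)/ρ_m.
e = Δ ρ_m/(ρ_m − ρ_c) = 989.8 m × 3380/730 = 4580 m.

4580 m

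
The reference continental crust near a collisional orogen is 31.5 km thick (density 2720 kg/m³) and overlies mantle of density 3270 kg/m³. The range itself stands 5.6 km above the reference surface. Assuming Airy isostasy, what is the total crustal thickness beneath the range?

64.8 km

Root depth r = h ρ_c / (ρ_m − ρ_c) = 5.6 km × 2720 / 550 = 27.69 km.
Total thickness = T + h + r = 31.5 km + 5.6 km + 27.69 km = 64.8 km.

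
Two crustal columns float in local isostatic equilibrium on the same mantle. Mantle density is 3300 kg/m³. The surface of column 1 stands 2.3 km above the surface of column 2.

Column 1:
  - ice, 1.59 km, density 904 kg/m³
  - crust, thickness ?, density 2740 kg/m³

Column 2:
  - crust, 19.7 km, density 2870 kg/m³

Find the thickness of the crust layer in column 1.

21.9 km

Take the compensation level at the base of the deeper column (depth z_c below the surface of column 1) and equate Σ ρ_i t_i down to z_c; mantle fills any gap and the z_c terms cancel.
Column 1: 1.59×904 + x×2740 + (z_c − 1.59 − x)×3300
Column 2: 2.3×0 + 19.7×2870 + (z_c − 2.3 − 19.7)×3300
The z_c×3300 term appears on both sides and cancels. Collect the known terms of each column as K = Σ(ρt)_known − 3300 × (depth of known layers): K_1 = 1437.36 − 3300×1.59 = −3809.64; K_2 = 56539 − 3300×(2.3 + 19.7) = −16061.
Balance: K_1 − x×(3300 − 2740) = K_2, so x = (K_1 − K_2)/(3300 − 2740) = 12251.4/560 = 21.9 km.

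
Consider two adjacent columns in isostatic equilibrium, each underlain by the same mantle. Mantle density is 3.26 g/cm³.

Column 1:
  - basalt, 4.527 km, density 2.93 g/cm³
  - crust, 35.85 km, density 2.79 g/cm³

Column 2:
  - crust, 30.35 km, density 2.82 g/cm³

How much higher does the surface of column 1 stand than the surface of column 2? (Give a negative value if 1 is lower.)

1.53 km

For any compensation level in the mantle, the mantle terms cancel and isostasy reduces to e = (Σt_1 − Σt_2) − (Σ(ρt)_1 − Σ(ρt)_2) / ρ_m.
Σt_1 = 40.377 km; Σt_2 = 30.35 km; Σ(ρt)_1 = 113.28561; Σ(ρt)_2 = 85.587 (in km·g/cm³).
e = (40.377 − 30.35) − (113.28561 − 85.587) / 3.26 = 1.53 km.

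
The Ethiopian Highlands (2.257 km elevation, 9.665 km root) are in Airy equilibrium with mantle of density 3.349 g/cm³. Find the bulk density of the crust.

2.71 g/cm³

ρ_c h = (ρ_m − ρ_c) r → ρ_c (h + r) = ρ_m r → ρ_c = ρ_m r / (h + r).
ρ_c = 3.349 × 9.665 km / (2.257 km + 9.665 km) = 2.71 g/cm³.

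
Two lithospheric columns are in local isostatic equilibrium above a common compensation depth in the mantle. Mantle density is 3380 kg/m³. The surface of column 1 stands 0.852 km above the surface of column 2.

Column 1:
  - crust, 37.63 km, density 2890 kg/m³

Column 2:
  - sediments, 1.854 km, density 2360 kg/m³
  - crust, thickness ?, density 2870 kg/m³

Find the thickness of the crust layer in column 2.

Take the compensation level at the base of the deeper column (depth z_c below the surface of column 1) and equate Σ ρ_i t_i down to z_c; mantle fills any gap and the z_c terms cancel.
Column 1: 37.63×2890 + (z_c − 37.63)×3380
Column 2: 0.852×0 + 1.854×2360 + x×2870 + (z_c − 0.852 − 1.854 − x)×3380
The z_c×3380 term appears on both sides and cancels. Collect the known terms of each column as K = Σ(ρt)_known − 3380 × (depth of known layers): K_1 = 108750.7 − 3380×37.63 = −18438.7; K_2 = 4375.44 − 3380×(0.852 + 1.854) = −4770.84.
Balance: K_1 = K_2 − x×(3380 − 2870), so x = (K_2 − K_1)/(3380 − 2870) = 13667.9/510 = 26.8 km.

26.8 km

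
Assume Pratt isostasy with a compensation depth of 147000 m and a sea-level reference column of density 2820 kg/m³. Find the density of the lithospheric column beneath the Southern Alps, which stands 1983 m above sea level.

Pratt balance: ρ_ref D = ρ (D + h).
ρ = ρ_ref D/(D + h) = 2820 × 147000 m/(147000 m + 1983 m) = 2780 kg/m³.

2780 kg/m³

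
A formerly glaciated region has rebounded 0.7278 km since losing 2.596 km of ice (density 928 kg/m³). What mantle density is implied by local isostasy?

3310 kg/m³

ρ_m = ρ_ice t / u = 928 × 2.596 km/0.7278 km = 3310 kg/m³.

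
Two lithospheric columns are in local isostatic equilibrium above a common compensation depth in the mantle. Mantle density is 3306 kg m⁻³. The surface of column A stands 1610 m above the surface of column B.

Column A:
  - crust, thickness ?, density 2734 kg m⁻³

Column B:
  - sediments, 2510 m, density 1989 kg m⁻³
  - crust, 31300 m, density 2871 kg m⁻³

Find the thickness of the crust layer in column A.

38900 m

Take the compensation level at the base of the deeper column (depth z_c below the surface of column A) and equate Σ ρ_i t_i down to z_c; mantle fills any gap and the z_c terms cancel.
Column A: x×2734 + (z_c − 0 − x)×3306
Column B: 1610×0 + 2510×1989 + 31300×2871 + (z_c − 1610 − 33810)×3306
The z_c×3306 term appears on both sides and cancels. Collect the known terms of each column as K = Σ(ρt)_known − 3306 × (depth of known layers): K_A = 0 − 3306×0 = 0; K_B = 94854690 − 3306×(1610 + 33810) = −22243830.
Balance: K_A − x×(3306 − 2734) = K_B, so x = (K_A − K_B)/(3306 − 2734) = 22243800/572 = 38900 m.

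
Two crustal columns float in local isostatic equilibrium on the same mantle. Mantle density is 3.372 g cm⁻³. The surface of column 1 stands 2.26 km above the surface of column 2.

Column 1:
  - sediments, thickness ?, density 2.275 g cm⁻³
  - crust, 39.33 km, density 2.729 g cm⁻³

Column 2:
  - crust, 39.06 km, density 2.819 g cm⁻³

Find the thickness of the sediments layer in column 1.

Take the compensation level at the base of the deeper column (depth z_c below the surface of column 1) and equate Σ ρ_i t_i down to z_c; mantle fills any gap and the z_c terms cancel.
Column 1: x×2.275 + 39.33×2.729 + (z_c − 39.33 − x)×3.372
Column 2: 2.26×0 + 39.06×2.819 + (z_c − 2.26 − 39.06)×3.372
The z_c×3.372 term appears on both sides and cancels. Collect the known terms of each column as K = Σ(ρt)_known − 3.372 × (depth of known layers): K_1 = 107.33157 − 3.372×39.33 = −25.28919; K_2 = 110.11014 − 3.372×(2.26 + 39.06) = −29.2209.
Balance: K_1 − x×(3.372 − 2.275) = K_2, so x = (K_1 − K_2)/(3.372 − 2.275) = 3.93171/1.097 = 3.58 km.

3.58 km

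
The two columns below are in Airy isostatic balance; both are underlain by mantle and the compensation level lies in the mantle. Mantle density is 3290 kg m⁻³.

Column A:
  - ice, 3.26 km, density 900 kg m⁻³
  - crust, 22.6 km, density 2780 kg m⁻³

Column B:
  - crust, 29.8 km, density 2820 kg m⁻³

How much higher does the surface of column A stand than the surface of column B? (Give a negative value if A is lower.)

1.61 km

For any compensation level in the mantle, the mantle terms cancel and isostasy reduces to e = (Σt_A − Σt_B) − (Σ(ρt)_A − Σ(ρt)_B) / ρ_m.
Σt_A = 25.86 km; Σt_B = 29.8 km; Σ(ρt)_A = 65762; Σ(ρt)_B = 84036 (in km·kg m⁻³).
e = (25.86 − 29.8) − (65762 − 84036) / 3290 = 1.61 km.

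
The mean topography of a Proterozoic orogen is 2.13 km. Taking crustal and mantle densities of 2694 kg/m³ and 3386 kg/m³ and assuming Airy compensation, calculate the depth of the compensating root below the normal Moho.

8.29 km

By Archimedes' principle applied to the lithosphere: the weight of the topography is balanced by the buoyancy of the root, ρ_c h = (ρ_m − ρ_c) r.
r = h · ρ_c / (ρ_m − ρ_c) = 2.13 km × 2694 / (3386 − 2694) = 8.29 km.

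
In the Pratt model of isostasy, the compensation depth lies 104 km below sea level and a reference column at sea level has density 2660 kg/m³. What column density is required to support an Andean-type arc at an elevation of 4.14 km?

2560 kg/m³

Pratt balance: ρ_ref D = ρ (D + h).
ρ = ρ_ref D/(D + h) = 2660 × 104 km/(104 km + 4.14 km) = 2560 kg/m³.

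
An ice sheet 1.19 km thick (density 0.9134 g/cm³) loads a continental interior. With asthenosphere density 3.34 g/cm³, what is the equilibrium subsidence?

0.325 km

Balancing pressure at the compensation depth: the ice load ρ_ice t is balanced by mantle displaced below, ρ_m s.
s = t ρ_ice / ρ_m = 1.19 km × 0.9134/3.34 = 0.325 km.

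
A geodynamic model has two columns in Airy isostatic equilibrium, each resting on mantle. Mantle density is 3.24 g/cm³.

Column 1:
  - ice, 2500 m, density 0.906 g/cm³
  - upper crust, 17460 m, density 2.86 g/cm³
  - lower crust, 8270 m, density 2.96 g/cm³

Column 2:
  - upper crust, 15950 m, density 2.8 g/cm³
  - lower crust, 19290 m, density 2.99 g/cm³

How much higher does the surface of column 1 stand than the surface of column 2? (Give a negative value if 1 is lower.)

For any compensation level in the mantle, the mantle terms cancel and isostasy reduces to e = (Σt_1 − Σt_2) − (Σ(ρt)_1 − Σ(ρt)_2) / ρ_m.
Σt_1 = 28230 m; Σt_2 = 35240 m; Σ(ρt)_1 = 76679.8; Σ(ρt)_2 = 102337.1 (in m·g/cm³).
e = (28230 − 35240) − (76679.8 − 102337.1) / 3.24 = 909 m.

909 m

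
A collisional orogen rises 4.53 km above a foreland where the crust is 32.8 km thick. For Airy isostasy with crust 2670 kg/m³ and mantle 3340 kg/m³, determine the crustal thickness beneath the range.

Root depth r = h ρ_c / (ρ_m − ρ_c) = 4.53 km × 2670 / 670 = 18.05 km.
Total thickness = T + h + r = 32.8 km + 4.53 km + 18.05 km = 55.4 km.

55.4 km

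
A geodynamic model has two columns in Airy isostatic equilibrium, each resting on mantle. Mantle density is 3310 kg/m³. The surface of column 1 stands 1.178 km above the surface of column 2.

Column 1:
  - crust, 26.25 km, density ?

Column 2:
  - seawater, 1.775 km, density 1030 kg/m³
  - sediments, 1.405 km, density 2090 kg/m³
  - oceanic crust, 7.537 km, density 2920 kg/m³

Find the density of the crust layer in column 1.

Take the compensation level at the base of the deeper column (depth z_c below the surface of column 1) and equate Σ ρ_i t_i down to z_c; mantle fills any gap and the z_c terms cancel.
Column 1: 26.25×ρ + (z_c − 26.25)×3310
Column 2: 1.178×0 + 1.775×1030 + 1.405×2090 + 7.537×2920 + (z_c − 1.178 − 10.717)×3310
The z_c×3310 term appears on both sides and cancels. Collect the known terms of each column as K = Σ(ρt)_known − 3310 × (depth of known layers): K_1 = 0 − 3310×26.25 = −86887.5; K_2 = 26772.74 − 3310×(1.178 + 10.717) = −12599.71.
Balance: K_1 + 26.25×ρ = K_2, so ρ = (K_2 − K_1)/26.25 = 74287.8/26.25 = 2830 kg/m³.

2830 kg/m³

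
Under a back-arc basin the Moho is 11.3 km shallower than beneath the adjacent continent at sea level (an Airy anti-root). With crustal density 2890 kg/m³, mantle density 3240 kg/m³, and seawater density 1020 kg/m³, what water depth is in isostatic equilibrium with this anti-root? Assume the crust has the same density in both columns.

2.11 km

Replacing a thickness d of crust by seawater at the top must be balanced by replacing crust with mantle at the base: d (ρ_c − ρ_w) = a (ρ_m − ρ_c).
d = a (ρ_m − ρ_c)/(ρ_c − ρ_w) = 11.3 km × 350/1870 = 2.11 km.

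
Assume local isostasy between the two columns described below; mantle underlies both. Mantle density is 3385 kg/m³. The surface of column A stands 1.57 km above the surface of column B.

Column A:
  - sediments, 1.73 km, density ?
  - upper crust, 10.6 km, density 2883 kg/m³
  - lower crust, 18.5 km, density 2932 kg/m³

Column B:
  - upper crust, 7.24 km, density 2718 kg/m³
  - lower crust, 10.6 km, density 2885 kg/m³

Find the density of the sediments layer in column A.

2380 kg/m³

Take the compensation level at the base of the deeper column (depth z_c below the surface of column A) and equate Σ ρ_i t_i down to z_c; mantle fills any gap and the z_c terms cancel.
Column A: 1.73×ρ + 10.6×2883 + 18.5×2932 + (z_c − 30.83)×3385
Column B: 1.57×0 + 7.24×2718 + 10.6×2885 + (z_c − 1.57 − 17.84)×3385
The z_c×3385 term appears on both sides and cancels. Collect the known terms of each column as K = Σ(ρt)_known − 3385 × (depth of known layers): K_A = 84801.8 − 3385×30.83 = −19557.75; K_B = 50259.32 − 3385×(1.57 + 17.84) = −15443.53.
Balance: K_A + 1.73×ρ = K_B, so ρ = (K_B − K_A)/1.73 = 4114.22/1.73 = 2380 kg/m³.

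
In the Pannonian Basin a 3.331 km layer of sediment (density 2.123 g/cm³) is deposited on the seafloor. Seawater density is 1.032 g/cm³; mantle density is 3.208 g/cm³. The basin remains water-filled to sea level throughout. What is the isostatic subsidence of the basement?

1.67 km

Submarine loading: the sediment displaces seawater, and the subsidence is in turn flooded, so s (ρ_m − ρ_w) = t (ρ_sed − ρ_w).
s = 3.331 km × (2.123 − 1.032) / (3.208 − 1.032) = 1.67 km.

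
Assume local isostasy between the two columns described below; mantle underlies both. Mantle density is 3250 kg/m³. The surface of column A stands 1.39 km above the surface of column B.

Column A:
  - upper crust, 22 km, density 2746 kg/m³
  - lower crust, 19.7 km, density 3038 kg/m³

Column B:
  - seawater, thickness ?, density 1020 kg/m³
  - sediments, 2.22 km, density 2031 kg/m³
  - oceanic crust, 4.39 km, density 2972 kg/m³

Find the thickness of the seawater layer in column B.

Take the compensation level at the base of the deeper column (depth z_c below the surface of column A) and equate Σ ρ_i t_i down to z_c; mantle fills any gap and the z_c terms cancel.
Column A: 22×2746 + 19.7×3038 + (z_c − 41.7)×3250
Column B: 1.39×0 + x×1020 + 2.22×2031 + 4.39×2972 + (z_c − 1.39 − 6.61 − x)×3250
The z_c×3250 term appears on both sides and cancels. Collect the known terms of each column as K = Σ(ρt)_known − 3250 × (depth of known layers): K_A = 120260.6 − 3250×41.7 = −15264.4; K_B = 17555.9 − 3250×(1.39 + 6.61) = −8444.1.
Balance: K_A = K_B − x×(3250 − 1020), so x = (K_B − K_A)/(3250 − 1020) = 6820.3/2230 = 3.06 km.

3.06 km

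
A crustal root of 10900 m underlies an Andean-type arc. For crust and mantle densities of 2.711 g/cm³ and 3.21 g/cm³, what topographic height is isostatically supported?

2010 m

Equating mass per unit area of the two columns: ρ_c h = (ρ_m − ρ_c) r.
h = r (ρ_m − ρ_c) / ρ_c = 10900 m × (3.21 − 2.711) / 2.711 = 2010 m.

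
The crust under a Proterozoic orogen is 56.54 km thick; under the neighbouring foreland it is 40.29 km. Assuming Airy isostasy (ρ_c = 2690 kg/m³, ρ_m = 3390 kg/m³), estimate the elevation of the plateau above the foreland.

3.36 km

Excess crust Δ = 56.54 km − 40.29 km = 16.25 km, split between elevation h and root r with h + r = Δ.
Airy balance ρ_c h = (ρ_m − ρ_c) r gives r = h ρ_c/(ρ_m − ρ_c), so h (1 + ρ_c/(ρ_m − ρ_c)) = Δ, i.e. h = Δ (ρ_m − ρ_c)/ρ_m.
h = 16.25 km × 700/3390 = 3.36 km.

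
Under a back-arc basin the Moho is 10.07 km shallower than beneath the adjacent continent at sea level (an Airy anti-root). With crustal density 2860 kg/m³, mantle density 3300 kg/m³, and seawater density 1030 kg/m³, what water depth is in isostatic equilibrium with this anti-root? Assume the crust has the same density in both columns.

Replacing a thickness d of crust by seawater at the top must be balanced by replacing crust with mantle at the base: d (ρ_c − ρ_w) = a (ρ_m − ρ_c).
d = a (ρ_m − ρ_c)/(ρ_c − ρ_w) = 10.07 km × 440/1830 = 2.42 km.

2.42 km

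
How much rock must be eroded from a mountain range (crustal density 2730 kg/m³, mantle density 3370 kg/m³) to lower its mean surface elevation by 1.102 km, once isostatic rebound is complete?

Net drop Δ = e − u = e − e ρ_c/ρ_m = e (ρ_m − ρ_c)/ρ_m.
e = Δ ρ_m/(ρ_m − ρ_c) = 1.102 km × 3370/640 = 5.8 km.

5.8 km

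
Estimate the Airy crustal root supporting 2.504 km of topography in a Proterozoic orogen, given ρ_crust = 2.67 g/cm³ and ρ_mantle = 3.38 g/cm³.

9.42 km

For local isostatic compensation: the weight of the topography is balanced by the buoyancy of the root, ρ_c h = (ρ_m − ρ_c) r.
r = h · ρ_c / (ρ_m − ρ_c) = 2.504 km × 2.67 / (3.38 − 2.67) = 9.42 km.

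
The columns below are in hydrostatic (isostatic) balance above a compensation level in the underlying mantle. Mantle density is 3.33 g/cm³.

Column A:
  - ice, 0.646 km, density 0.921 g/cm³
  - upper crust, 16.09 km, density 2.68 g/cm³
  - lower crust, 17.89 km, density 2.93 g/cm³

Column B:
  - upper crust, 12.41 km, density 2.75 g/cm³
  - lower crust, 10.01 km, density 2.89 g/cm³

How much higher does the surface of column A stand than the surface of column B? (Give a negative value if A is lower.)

For any compensation level in the mantle, the mantle terms cancel and isostasy reduces to e = (Σt_A − Σt_B) − (Σ(ρt)_A − Σ(ρt)_B) / ρ_m.
Σt_A = 34.626 km; Σt_B = 22.42 km; Σ(ρt)_A = 96.133866; Σ(ρt)_B = 63.0564 (in km·g/cm³).
e = (34.626 − 22.42) − (96.133866 − 63.0564) / 3.33 = 2.27 km.

2.27 km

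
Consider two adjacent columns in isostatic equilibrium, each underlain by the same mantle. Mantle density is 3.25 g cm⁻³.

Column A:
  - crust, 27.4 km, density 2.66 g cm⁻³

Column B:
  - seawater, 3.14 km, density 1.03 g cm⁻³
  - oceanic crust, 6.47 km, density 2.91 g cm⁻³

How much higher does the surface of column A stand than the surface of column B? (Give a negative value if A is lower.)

For any compensation level in the mantle, the mantle terms cancel and isostasy reduces to e = (Σt_A − Σt_B) − (Σ(ρt)_A − Σ(ρt)_B) / ρ_m.
Σt_A = 27.4 km; Σt_B = 9.61 km; Σ(ρt)_A = 72.884; Σ(ρt)_B = 22.0619 (in km·g cm⁻³).
e = (27.4 − 9.61) − (72.884 − 22.0619) / 3.25 = 2.15 km.

2.15 km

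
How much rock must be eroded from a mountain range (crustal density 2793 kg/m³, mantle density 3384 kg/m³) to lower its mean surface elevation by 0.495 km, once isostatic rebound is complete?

2.83 km

Net drop Δ = e − u = e − e ρ_c/ρ_m = e (ρ_m − ρ_c)/ρ_m.
e = Δ ρ_m/(ρ_m − ρ_c) = 0.495 km × 3384/591 = 2.83 km.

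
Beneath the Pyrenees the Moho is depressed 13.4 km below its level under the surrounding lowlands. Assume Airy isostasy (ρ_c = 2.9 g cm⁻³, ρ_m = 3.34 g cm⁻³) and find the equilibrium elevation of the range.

2.03 km

In Airy isostatic equilibrium: ρ_c h = (ρ_m − ρ_c) r.
h = r (ρ_m − ρ_c) / ρ_c = 13.4 km × (3.34 − 2.9) / 2.9 = 2.03 km.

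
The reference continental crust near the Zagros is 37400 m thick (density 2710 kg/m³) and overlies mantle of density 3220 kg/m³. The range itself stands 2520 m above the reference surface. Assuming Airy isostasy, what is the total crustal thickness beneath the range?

53300 m

Root depth r = h ρ_c / (ρ_m − ρ_c) = 2520 m × 2710 / 510 = 13390 m.
Total thickness = T + h + r = 37400 m + 2520 m + 13390 m = 53300 m.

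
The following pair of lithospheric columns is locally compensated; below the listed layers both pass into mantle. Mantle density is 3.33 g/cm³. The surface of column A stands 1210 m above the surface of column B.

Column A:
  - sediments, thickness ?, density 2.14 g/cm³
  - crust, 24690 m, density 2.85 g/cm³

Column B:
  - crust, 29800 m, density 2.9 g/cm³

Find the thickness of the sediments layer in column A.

4200 m

Take the compensation level at the base of the deeper column (depth z_c below the surface of column A) and equate Σ ρ_i t_i down to z_c; mantle fills any gap and the z_c terms cancel.
Column A: x×2.14 + 24690×2.85 + (z_c − 24690 − x)×3.33
Column B: 1210×0 + 29800×2.9 + (z_c − 1210 − 29800)×3.33
The z_c×3.33 term appears on both sides and cancels. Collect the known terms of each column as K = Σ(ρt)_known − 3.33 × (depth of known layers): K_A = 70366.5 − 3.33×24690 = −11851.2; K_B = 86420 − 3.33×(1210 + 29800) = −16843.3.
Balance: K_A − x×(3.33 − 2.14) = K_B, so x = (K_A − K_B)/(3.33 − 2.14) = 4992.1/1.19 = 4200 m.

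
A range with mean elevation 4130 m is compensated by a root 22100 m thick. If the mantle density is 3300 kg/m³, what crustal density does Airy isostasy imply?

ρ_c h = (ρ_m − ρ_c) r → ρ_c (h + r) = ρ_m r → ρ_c = ρ_m r / (h + r).
ρ_c = 3300 × 22100 m / (4130 m + 22100 m) = 2780 kg/m³.

2780 kg/m³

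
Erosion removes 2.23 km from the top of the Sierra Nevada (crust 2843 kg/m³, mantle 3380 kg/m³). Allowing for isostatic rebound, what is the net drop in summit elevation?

Rebound u = e ρ_c/ρ_m = 2.23 km × 2843/3380 = 1.876 km.
Net surface drop = e − u = 2.23 km − 1.876 km = e (ρ_m − ρ_c)/ρ_m = 0.354 km.

0.354 km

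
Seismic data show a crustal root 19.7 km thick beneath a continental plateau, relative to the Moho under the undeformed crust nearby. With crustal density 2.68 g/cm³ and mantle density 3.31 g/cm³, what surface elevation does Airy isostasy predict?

4.63 km

By Archimedes' principle applied to the lithosphere: ρ_c h = (ρ_m − ρ_c) r.
h = r (ρ_m − ρ_c) / ρ_c = 19.7 km × (3.31 − 2.68) / 2.68 = 4.63 km.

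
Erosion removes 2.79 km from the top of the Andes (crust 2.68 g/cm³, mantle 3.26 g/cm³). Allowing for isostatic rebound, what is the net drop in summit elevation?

Rebound u = e ρ_c/ρ_m = 2.79 km × 2.68/3.26 = 2.294 km.
Net surface drop = e − u = 2.79 km − 2.294 km = e (ρ_m − ρ_c)/ρ_m = 0.496 km.

0.496 km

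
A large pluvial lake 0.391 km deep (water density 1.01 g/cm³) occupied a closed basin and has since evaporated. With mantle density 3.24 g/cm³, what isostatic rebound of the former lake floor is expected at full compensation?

0.122 km

u = d ρ_w/ρ_m = 0.391 km × 1.01/3.24 = 0.122 km.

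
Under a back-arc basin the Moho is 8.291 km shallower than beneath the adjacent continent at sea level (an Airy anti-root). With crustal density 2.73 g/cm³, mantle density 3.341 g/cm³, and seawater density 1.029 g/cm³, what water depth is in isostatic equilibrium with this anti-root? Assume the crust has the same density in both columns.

2.98 km

Replacing a thickness d of crust by seawater at the top must be balanced by replacing crust with mantle at the base: d (ρ_c − ρ_w) = a (ρ_m − ρ_c).
d = a (ρ_m − ρ_c)/(ρ_c − ρ_w) = 8.291 km × 0.611/1.701 = 2.98 km.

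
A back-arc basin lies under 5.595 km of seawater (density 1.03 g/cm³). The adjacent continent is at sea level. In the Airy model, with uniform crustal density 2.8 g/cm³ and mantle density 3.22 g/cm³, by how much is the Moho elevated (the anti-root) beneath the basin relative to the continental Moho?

23.6 km

By Archimedes' principle applied to the lithosphere: replacing crust with seawater at the top is compensated by replacing crust with mantle at the base: d (ρ_c − ρ_w) = a (ρ_m − ρ_c).
a = d (ρ_c − ρ_w)/(ρ_m − ρ_c) = 5.595 km × 1.77/0.42 = 23.6 km.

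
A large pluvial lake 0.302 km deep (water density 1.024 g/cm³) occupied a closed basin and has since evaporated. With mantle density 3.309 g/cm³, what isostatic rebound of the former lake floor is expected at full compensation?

0.0935 km

u = d ρ_w/ρ_m = 0.302 km × 1.024/3.309 = 0.0935 km.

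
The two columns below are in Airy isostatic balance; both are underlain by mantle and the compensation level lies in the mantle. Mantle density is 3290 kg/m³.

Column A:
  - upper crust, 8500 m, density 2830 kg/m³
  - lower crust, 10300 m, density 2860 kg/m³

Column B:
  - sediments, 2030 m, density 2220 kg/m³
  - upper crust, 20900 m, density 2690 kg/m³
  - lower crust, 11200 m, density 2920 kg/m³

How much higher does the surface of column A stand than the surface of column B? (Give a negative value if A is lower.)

−3200 m

For any compensation level in the mantle, the mantle terms cancel and isostasy reduces to e = (Σt_A − Σt_B) − (Σ(ρt)_A − Σ(ρt)_B) / ρ_m.
Σt_A = 18800 m; Σt_B = 34130 m; Σ(ρt)_A = 53513000; Σ(ρt)_B = 93431600 (in m·kg/m³).
e = (18800 − 34130) − (53513000 − 93431600) / 3290 = −3200 m.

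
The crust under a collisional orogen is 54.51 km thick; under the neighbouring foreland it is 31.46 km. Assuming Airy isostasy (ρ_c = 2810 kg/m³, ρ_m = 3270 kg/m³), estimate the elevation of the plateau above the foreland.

Excess crust Δ = 54.51 km − 31.46 km = 23.05 km, split between elevation h and root r with h + r = Δ.
Airy balance ρ_c h = (ρ_m − ρ_c) r gives r = h ρ_c/(ρ_m − ρ_c), so h (1 + ρ_c/(ρ_m − ρ_c)) = Δ, i.e. h = Δ (ρ_m − ρ_c)/ρ_m.
h = 23.05 km × 460/3270 = 3.24 km.

3.24 km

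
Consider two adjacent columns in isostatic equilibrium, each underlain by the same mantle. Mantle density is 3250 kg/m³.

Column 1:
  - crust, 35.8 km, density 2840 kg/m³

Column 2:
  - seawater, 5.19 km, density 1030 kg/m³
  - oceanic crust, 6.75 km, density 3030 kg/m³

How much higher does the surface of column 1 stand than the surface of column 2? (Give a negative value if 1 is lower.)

For any compensation level in the mantle, the mantle terms cancel and isostasy reduces to e = (Σt_1 − Σt_2) − (Σ(ρt)_1 − Σ(ρt)_2) / ρ_m.
Σt_1 = 35.8 km; Σt_2 = 11.94 km; Σ(ρt)_1 = 101672; Σ(ρt)_2 = 25798.2 (in km·kg/m³).
e = (35.8 − 11.94) − (101672 − 25798.2) / 3250 = 0.514 km.

0.514 km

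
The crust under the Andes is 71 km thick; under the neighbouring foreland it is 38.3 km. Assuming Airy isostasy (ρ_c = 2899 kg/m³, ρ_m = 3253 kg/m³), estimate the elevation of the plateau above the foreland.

Excess crust Δ = 71 km − 38.3 km = 32.7 km, split between elevation h and root r with h + r = Δ.
Airy balance ρ_c h = (ρ_m − ρ_c) r gives r = h ρ_c/(ρ_m − ρ_c), so h (1 + ρ_c/(ρ_m − ρ_c)) = Δ, i.e. h = Δ (ρ_m − ρ_c)/ρ_m.
h = 32.7 km × 354/3253 = 3.56 km.

3.56 km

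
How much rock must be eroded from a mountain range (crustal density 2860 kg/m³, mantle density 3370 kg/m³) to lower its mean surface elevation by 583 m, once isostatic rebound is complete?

3850 m

Net drop Δ = e − u = e − e ρ_c/ρ_m = e (ρ_m − ρ_c)/ρ_m.
e = Δ ρ_m/(ρ_m − ρ_c) = 583 m × 3370/510 = 3850 m.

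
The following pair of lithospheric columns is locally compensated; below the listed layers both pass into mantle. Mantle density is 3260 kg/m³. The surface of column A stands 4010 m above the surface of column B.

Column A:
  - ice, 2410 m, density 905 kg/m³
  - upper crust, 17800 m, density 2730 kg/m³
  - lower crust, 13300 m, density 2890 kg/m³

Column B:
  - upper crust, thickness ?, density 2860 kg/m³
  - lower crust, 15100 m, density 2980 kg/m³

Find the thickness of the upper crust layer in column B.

6820 m

Take the compensation level at the base of the deeper column (depth z_c below the surface of column A) and equate Σ ρ_i t_i down to z_c; mantle fills any gap and the z_c terms cancel.
Column A: 2410×905 + 17800×2730 + 13300×2890 + (z_c − 33510)×3260
Column B: 4010×0 + x×2860 + 15100×2980 + (z_c − 4010 − 15100 − x)×3260
The z_c×3260 term appears on both sides and cancels. Collect the known terms of each column as K = Σ(ρt)_known − 3260 × (depth of known layers): K_A = 89212050 − 3260×33510 = −20030550; K_B = 44998000 − 3260×(4010 + 15100) = −17300600.
Balance: K_A = K_B − x×(3260 − 2860), so x = (K_B − K_A)/(3260 − 2860) = 2729950/400 = 6820 m.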